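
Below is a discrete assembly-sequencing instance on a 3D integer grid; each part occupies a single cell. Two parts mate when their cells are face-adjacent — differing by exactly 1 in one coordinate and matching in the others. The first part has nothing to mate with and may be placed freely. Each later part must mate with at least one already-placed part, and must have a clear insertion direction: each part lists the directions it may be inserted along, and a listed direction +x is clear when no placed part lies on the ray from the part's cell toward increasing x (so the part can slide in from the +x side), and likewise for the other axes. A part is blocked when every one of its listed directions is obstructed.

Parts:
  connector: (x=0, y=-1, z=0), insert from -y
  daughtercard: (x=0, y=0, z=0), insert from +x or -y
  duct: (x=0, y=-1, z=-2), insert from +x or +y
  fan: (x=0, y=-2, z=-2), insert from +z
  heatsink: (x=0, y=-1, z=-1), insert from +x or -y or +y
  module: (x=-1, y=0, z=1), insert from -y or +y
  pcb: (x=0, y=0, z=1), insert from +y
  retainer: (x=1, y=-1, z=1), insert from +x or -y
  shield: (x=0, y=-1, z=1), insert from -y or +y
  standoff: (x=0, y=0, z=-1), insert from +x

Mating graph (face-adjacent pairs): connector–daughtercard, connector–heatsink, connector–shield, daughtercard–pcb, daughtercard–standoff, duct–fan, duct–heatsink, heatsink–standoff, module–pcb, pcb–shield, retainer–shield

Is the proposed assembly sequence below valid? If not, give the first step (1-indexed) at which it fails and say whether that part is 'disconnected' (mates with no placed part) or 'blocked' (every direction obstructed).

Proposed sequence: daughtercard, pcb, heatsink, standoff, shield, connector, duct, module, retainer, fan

1. daughtercard@(0, 0, 0) [+x clear] — {daughtercard}
2. pcb@(0, 0, 1) [+y clear] — {daughtercard, pcb}
3. heatsink@(0, -1, -1) — no placed neighbour ⇒ disconnected

Invalid at step 3 (disconnected)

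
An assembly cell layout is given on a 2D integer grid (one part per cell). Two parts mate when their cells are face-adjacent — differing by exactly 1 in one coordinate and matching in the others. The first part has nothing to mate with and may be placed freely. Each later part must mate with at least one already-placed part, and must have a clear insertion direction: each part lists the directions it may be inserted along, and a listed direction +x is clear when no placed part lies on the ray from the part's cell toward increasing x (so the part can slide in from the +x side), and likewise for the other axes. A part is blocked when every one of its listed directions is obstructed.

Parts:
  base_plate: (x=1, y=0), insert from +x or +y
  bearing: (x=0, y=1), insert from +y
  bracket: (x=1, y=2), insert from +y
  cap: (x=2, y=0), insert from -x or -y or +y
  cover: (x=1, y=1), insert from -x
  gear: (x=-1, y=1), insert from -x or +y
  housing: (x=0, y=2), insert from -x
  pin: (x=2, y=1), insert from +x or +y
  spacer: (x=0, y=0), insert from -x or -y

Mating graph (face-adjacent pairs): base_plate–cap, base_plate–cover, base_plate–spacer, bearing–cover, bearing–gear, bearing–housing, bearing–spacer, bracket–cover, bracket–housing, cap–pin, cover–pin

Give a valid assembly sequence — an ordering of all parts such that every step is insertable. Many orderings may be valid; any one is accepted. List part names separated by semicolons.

1. spacer@(0, 0) [-x clear] — {spacer}
2. base_plate@(1, 0) [+x clear] — {base_plate, spacer}
3. cover@(1, 1) [-x clear] — {base_plate, cover, spacer}
4. bracket@(1, 2) [+y clear] — {base_plate, bracket, cover, spacer}
5. cap@(2, 0) [-y clear] — {base_plate, bracket, cap, cover, spacer}
6. pin@(2, 1) [+x clear] — {base_plate, bracket, cap, cover, pin, spacer}
7. bearing@(0, 1) [+y clear] — {base_plate, bearing, bracket, cap, cover, pin, spacer}
8. housing@(0, 2) [-x clear] — {base_plate, bearing, bracket, cap, cover, housing, pin, spacer}
9. gear@(-1, 1) [-x clear] — {base_plate, bearing, bracket, cap, cover, gear, housing, pin, spacer}

spacer; base_plate; cover; bracket; cap; pin; bearing; housing; gear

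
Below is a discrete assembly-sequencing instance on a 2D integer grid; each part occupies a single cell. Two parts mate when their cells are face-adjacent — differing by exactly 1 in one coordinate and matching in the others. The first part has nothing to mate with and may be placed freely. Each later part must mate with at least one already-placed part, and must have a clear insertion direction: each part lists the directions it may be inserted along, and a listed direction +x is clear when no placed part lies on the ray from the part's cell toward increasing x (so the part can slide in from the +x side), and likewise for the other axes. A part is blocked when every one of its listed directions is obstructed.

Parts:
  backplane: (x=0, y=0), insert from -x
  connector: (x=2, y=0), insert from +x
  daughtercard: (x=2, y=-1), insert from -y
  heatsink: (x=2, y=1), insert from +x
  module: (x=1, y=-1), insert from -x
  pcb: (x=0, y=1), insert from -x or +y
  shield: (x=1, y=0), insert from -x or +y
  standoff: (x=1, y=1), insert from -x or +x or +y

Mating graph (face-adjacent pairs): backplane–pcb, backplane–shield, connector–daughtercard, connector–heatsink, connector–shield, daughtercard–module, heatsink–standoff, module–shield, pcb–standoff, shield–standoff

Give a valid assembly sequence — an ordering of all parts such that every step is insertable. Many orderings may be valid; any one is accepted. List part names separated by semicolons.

1. daughtercard@(2, -1) [-y clear] — {daughtercard}
2. connector@(2, 0) [+x clear] — {connector, daughtercard}
3. heatsink@(2, 1) [+x clear] — {connector, daughtercard, heatsink}
4. standoff@(1, 1) [-x clear] — {connector, daughtercard, heatsink, standoff}
5. pcb@(0, 1) [-x clear] — {connector, daughtercard, heatsink, pcb, standoff}
6. shield@(1, 0) [-x clear] — {connector, daughtercard, heatsink, pcb, shield, standoff}
7. backplane@(0, 0) [-x clear] — {backplane, connector, daughtercard, heatsink, pcb, shield, standoff}
8. module@(1, -1) [-x clear] — {backplane, connector, daughtercard, heatsink, module, pcb, shield, standoff}

daughtercard; connector; heatsink; standoff; pcb; shield; backplane; module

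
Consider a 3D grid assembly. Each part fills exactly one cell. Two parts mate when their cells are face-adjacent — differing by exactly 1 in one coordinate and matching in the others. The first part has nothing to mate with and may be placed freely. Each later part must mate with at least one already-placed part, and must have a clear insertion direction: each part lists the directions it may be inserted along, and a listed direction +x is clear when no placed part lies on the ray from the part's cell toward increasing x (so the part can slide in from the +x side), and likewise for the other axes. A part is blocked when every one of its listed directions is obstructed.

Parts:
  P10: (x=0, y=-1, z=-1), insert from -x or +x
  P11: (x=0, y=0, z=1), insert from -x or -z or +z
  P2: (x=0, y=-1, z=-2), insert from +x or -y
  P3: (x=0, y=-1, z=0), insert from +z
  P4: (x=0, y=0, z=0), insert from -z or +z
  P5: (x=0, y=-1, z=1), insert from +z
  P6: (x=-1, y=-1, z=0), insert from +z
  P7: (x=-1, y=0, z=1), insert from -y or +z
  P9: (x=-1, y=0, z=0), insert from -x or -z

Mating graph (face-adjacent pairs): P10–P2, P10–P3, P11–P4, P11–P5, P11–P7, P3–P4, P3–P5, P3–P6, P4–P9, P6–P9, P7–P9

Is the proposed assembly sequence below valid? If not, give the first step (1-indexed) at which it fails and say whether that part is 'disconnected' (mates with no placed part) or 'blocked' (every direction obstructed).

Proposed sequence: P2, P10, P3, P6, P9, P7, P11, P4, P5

1. P2@(0, -1, -2) [+x clear] — {P2}
2. P10@(0, -1, -1) [-x clear] — {P10, P2}
3. P3@(0, -1, 0) [+z clear] — {P10, P2, P3}
4. P6@(-1, -1, 0) [+z clear] — {P10, P2, P3, P6}
5. P9@(-1, 0, 0) [-x clear] — {P10, P2, P3, P6, P9}
6. P7@(-1, 0, 1) [-y clear] — {P10, P2, P3, P6, P7, P9}
7. P11@(0, 0, 1) [-z clear] — {P10, P11, P2, P3, P6, P7, P9}
8. P4@(0, 0, 0) [-z clear] — {P10, P11, P2, P3, P4, P6, P7, P9}
9. P5@(0, -1, 1) [+z clear] — {P10, P11, P2, P3, P4, P5, P6, P7, P9}

Valid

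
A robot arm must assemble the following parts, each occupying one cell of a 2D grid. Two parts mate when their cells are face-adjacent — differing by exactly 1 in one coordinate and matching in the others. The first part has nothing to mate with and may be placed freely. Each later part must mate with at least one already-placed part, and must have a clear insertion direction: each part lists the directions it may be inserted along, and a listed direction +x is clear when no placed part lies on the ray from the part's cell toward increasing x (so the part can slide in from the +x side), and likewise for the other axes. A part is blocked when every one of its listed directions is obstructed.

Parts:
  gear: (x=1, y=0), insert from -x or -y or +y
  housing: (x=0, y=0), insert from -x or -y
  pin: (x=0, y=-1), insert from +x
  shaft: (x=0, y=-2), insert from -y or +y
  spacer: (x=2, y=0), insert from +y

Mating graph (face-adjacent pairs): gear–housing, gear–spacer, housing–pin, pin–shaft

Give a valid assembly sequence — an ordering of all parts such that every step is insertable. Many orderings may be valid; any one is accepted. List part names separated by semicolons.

gear; spacer; housing; pin; shaft

1. gear@(1, 0) [-x clear] — {gear}
2. spacer@(2, 0) [+y clear] — {gear, spacer}
3. housing@(0, 0) [-x clear] — {gear, housing, spacer}
4. pin@(0, -1) [+x clear] — {gear, housing, pin, spacer}
5. shaft@(0, -2) [-y clear] — {gear, housing, pin, shaft, spacer}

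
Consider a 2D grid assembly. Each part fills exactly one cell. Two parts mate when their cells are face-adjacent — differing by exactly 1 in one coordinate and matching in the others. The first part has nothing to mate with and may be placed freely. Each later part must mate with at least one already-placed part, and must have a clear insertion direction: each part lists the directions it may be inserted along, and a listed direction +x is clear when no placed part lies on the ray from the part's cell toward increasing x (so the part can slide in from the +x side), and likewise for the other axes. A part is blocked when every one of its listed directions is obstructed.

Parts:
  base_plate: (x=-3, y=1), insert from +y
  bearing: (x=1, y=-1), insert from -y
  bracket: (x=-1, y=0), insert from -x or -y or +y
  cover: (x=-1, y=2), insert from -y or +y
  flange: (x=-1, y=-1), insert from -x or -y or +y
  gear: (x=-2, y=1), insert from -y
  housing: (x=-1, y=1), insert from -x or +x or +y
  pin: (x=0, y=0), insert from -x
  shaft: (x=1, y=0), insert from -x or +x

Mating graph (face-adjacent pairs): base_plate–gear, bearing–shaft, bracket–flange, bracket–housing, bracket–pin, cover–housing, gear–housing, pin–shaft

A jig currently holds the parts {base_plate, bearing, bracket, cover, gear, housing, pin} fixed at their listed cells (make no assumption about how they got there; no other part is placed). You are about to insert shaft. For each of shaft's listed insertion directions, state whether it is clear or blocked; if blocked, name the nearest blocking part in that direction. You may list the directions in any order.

+x: clear; -x: blocked by pin

-x: nearest on ray is pin@(0, 0) ⇒ blocked
+x: ray from shaft(1, 0) has no placed part ⇒ clear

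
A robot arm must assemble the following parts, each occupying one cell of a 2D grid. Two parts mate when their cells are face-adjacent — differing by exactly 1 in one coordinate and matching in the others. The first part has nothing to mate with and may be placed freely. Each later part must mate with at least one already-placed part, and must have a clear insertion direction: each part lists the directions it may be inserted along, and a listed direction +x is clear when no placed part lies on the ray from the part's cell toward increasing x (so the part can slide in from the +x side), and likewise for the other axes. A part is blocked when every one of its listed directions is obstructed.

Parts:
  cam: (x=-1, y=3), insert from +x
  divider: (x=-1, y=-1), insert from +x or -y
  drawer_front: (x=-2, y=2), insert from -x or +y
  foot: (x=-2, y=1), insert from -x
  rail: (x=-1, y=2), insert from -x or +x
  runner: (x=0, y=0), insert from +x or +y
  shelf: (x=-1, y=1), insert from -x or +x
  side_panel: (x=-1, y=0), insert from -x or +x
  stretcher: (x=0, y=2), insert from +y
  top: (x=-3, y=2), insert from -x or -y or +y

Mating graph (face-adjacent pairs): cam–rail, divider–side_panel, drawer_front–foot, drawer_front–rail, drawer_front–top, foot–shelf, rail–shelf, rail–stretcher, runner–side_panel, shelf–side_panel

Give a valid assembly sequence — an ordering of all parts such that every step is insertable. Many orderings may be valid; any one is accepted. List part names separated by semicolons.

1. rail@(-1, 2) [-x clear] — {rail}
2. stretcher@(0, 2) [+y clear] — {rail, stretcher}
3. drawer_front@(-2, 2) [-x clear] — {drawer_front, rail, stretcher}
4. top@(-3, 2) [-x clear] — {drawer_front, rail, stretcher, top}
5. foot@(-2, 1) [-x clear] — {drawer_front, foot, rail, stretcher, top}
6. cam@(-1, 3) [+x clear] — {cam, drawer_front, foot, rail, stretcher, top}
7. shelf@(-1, 1) [+x clear] — {cam, drawer_front, foot, rail, shelf, stretcher, top}
8. side_panel@(-1, 0) [-x clear] — {cam, drawer_front, foot, rail, shelf, side_panel, stretcher, top}
9. runner@(0, 0) [+x clear] — {cam, drawer_front, foot, rail, runner, shelf, side_panel, stretcher, top}
10. divider@(-1, -1) [+x clear] — {cam, divider, drawer_front, foot, rail, runner, shelf, side_panel, stretcher, top}

rail; stretcher; drawer_front; top; foot; cam; shelf; side_panel; runner; divider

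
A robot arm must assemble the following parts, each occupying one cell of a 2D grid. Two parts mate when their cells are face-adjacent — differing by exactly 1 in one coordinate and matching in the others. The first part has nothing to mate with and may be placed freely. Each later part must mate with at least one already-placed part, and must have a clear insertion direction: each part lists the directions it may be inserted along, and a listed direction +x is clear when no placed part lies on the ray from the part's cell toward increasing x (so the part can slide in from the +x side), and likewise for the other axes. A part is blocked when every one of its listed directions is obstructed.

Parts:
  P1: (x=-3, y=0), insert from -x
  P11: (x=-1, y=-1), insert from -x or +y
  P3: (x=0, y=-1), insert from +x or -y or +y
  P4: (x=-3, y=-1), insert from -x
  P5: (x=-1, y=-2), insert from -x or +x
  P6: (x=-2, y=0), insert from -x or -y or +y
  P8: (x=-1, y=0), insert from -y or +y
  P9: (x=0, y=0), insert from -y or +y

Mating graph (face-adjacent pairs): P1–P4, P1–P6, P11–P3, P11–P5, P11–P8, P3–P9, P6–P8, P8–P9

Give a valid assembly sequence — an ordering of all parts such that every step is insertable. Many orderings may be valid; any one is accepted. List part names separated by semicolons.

1. P8@(-1, 0) [-y clear] — {P8}
2. P6@(-2, 0) [-x clear] — {P6, P8}
3. P1@(-3, 0) [-x clear] — {P1, P6, P8}
4. P9@(0, 0) [-y clear] — {P1, P6, P8, P9}
5. P11@(-1, -1) [-x clear] — {P1, P11, P6, P8, P9}
6. P5@(-1, -2) [-x clear] — {P1, P11, P5, P6, P8, P9}
7. P4@(-3, -1) [-x clear] — {P1, P11, P4, P5, P6, P8, P9}
8. P3@(0, -1) [+x clear] — {P1, P11, P3, P4, P5, P6, P8, P9}

P8; P6; P1; P9; P11; P5; P4; P3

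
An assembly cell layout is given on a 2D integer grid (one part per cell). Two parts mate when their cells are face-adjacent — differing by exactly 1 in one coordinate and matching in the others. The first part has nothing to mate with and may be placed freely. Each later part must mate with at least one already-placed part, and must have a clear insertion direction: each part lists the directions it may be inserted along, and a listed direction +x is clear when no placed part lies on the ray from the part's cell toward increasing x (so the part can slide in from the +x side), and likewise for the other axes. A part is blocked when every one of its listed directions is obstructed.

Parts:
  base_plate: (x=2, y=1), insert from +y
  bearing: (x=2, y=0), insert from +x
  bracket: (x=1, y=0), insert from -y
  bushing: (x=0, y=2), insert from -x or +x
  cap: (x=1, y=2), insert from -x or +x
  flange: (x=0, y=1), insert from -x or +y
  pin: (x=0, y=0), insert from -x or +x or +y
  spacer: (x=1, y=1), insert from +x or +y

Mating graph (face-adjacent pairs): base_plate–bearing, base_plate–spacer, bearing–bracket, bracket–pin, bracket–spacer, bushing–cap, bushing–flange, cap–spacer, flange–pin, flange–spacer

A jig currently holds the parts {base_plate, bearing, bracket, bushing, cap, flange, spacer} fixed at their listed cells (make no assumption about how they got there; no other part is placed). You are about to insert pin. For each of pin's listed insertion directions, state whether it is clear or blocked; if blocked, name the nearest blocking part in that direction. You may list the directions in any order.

-x: ray from pin(0, 0) has no placed part ⇒ clear
+x: nearest on ray is bracket@(1, 0) ⇒ blocked
+y: nearest on ray is flange@(0, 1) ⇒ blocked

+x: blocked by bracket; +y: blocked by flange; -x: clear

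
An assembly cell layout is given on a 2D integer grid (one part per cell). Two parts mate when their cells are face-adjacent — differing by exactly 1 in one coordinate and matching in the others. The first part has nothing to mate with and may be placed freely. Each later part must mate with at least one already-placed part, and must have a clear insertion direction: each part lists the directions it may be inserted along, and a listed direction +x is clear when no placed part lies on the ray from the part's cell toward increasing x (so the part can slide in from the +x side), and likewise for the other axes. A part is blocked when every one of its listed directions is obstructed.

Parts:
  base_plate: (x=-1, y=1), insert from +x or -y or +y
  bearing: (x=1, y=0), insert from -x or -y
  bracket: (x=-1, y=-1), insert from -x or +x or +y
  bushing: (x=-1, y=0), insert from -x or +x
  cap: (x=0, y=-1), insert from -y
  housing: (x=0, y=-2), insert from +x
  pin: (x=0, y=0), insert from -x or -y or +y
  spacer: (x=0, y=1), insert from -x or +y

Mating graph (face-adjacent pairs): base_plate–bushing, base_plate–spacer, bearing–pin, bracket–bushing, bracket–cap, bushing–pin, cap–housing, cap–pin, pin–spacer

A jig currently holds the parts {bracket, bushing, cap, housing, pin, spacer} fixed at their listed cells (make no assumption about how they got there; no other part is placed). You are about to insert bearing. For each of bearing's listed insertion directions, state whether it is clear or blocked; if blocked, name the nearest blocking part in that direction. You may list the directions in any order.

-x: nearest on ray is pin@(0, 0) ⇒ blocked
-y: ray from bearing(1, 0) has no placed part ⇒ clear

-x: blocked by pin; -y: clear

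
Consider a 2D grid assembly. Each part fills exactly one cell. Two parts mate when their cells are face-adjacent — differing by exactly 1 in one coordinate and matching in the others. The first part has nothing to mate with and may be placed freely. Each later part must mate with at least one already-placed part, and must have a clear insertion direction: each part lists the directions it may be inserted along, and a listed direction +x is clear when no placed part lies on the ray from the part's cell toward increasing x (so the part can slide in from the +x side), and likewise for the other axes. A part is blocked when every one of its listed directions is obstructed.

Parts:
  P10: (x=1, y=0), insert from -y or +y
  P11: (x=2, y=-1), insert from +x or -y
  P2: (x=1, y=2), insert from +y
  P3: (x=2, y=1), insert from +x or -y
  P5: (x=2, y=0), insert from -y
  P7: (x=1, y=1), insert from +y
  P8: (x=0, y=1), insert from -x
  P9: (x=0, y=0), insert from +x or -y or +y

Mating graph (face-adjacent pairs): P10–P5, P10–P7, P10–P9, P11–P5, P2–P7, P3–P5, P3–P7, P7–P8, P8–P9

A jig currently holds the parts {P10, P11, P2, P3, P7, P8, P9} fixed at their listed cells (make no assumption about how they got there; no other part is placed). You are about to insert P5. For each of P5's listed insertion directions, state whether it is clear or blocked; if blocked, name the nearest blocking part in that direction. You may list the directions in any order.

-y: nearest on ray is P11@(2, -1) ⇒ blocked

-y: blocked by P11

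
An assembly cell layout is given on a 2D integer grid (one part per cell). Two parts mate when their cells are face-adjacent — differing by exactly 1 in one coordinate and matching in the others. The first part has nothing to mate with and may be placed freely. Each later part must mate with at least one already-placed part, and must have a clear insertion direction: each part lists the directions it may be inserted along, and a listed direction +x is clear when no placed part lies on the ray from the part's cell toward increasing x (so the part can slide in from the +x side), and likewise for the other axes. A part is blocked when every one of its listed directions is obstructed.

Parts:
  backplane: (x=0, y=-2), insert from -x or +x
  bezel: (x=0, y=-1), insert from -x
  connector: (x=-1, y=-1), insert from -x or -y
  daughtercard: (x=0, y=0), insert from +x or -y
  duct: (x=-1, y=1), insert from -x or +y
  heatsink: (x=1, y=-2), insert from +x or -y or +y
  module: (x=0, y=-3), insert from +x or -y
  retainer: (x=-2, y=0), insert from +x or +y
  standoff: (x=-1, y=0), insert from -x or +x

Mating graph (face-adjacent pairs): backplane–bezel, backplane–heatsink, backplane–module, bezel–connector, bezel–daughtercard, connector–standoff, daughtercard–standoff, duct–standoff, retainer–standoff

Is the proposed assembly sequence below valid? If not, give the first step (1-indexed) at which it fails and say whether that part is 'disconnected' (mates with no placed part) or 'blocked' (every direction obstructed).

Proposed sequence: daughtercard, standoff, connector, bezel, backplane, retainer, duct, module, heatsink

1. daughtercard@(0, 0) [+x clear] — {daughtercard}
2. standoff@(-1, 0) [-x clear] — {daughtercard, standoff}
3. connector@(-1, -1) [-x clear] — {connector, daughtercard, standoff}
4. bezel@(0, -1) — -x all obstructed ⇒ blocked

Invalid at step 4 (blocked)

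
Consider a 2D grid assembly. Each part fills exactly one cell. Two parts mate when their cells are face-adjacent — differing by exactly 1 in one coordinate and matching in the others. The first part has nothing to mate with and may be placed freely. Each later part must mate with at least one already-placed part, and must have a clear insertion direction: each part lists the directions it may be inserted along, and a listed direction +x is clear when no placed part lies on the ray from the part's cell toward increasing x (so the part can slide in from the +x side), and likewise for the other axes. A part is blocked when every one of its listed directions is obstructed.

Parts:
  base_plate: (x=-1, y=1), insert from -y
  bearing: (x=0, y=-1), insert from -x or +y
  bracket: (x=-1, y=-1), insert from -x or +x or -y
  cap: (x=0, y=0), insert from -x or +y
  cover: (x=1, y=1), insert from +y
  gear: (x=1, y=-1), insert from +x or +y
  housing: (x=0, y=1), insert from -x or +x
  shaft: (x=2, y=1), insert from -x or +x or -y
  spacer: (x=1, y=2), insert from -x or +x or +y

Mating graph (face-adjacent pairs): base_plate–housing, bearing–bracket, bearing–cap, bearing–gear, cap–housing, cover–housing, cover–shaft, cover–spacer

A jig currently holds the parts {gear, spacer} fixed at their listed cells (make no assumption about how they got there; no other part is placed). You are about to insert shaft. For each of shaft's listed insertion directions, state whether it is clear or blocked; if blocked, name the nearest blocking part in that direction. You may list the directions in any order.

+x: clear; -x: clear; -y: clear

-x: ray from shaft(2, 1) has no placed part ⇒ clear
+x: ray from shaft(2, 1) has no placed part ⇒ clear
-y: ray from shaft(2, 1) has no placed part ⇒ clear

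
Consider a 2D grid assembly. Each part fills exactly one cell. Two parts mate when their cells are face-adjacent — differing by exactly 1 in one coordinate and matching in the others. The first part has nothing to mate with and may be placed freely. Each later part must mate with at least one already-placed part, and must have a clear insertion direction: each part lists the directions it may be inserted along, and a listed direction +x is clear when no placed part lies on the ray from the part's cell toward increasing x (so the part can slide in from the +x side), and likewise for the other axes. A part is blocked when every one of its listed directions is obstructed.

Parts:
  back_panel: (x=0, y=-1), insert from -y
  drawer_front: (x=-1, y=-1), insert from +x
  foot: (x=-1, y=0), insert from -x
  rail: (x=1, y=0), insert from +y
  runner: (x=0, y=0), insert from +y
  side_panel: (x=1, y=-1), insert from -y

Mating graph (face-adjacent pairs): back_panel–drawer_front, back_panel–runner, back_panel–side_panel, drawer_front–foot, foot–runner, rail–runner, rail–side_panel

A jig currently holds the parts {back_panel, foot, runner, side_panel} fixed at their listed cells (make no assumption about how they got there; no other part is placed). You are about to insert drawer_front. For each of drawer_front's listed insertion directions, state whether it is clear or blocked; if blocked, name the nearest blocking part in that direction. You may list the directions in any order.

+x: nearest on ray is back_panel@(0, -1) ⇒ blocked

+x: blocked by back_panel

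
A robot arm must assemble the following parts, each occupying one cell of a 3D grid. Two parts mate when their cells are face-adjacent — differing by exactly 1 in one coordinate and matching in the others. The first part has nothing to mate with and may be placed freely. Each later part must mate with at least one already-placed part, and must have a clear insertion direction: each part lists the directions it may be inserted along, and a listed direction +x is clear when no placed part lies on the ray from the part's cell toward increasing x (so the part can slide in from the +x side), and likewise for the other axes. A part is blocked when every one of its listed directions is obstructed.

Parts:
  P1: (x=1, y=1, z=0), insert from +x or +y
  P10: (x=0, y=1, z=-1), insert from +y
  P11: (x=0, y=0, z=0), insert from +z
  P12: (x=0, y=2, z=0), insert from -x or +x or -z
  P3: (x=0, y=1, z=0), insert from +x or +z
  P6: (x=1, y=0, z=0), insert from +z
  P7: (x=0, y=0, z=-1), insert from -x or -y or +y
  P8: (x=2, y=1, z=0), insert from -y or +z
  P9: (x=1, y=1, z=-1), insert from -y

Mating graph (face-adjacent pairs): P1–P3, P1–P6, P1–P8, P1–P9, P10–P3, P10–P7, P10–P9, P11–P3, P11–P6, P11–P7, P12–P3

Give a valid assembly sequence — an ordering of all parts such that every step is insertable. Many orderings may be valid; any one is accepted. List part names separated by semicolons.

P6; P11; P7; P10; P9; P3; P12; P1; P8

1. P6@(1, 0, 0) [+z clear] — {P6}
2. P11@(0, 0, 0) [+z clear] — {P11, P6}
3. P7@(0, 0, -1) [-x clear] — {P11, P6, P7}
4. P10@(0, 1, -1) [+y clear] — {P10, P11, P6, P7}
5. P9@(1, 1, -1) [-y clear] — {P10, P11, P6, P7, P9}
6. P3@(0, 1, 0) [+x clear] — {P10, P11, P3, P6, P7, P9}
7. P12@(0, 2, 0) [-x clear] — {P10, P11, P12, P3, P6, P7, P9}
8. P1@(1, 1, 0) [+x clear] — {P1, P10, P11, P12, P3, P6, P7, P9}
9. P8@(2, 1, 0) [-y clear] — {P1, P10, P11, P12, P3, P6, P7, P8, P9}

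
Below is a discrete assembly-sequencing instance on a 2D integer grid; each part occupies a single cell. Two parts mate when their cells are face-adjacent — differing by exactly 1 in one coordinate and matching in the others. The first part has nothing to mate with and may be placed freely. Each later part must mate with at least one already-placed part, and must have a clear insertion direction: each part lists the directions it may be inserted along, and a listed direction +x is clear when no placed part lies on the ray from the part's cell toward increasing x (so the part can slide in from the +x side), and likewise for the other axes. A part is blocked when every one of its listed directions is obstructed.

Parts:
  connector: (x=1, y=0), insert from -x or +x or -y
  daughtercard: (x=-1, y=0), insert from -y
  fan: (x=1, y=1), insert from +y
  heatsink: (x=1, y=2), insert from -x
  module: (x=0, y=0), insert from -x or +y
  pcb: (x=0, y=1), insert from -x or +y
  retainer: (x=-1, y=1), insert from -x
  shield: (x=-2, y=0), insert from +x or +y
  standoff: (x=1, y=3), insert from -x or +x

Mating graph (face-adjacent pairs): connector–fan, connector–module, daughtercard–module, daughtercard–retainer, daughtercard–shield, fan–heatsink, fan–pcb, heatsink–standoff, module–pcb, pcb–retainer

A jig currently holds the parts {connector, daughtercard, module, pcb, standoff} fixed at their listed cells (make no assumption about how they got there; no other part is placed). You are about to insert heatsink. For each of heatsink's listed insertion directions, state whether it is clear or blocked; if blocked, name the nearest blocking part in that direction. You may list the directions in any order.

-x: clear

-x: ray from heatsink(1, 2) has no placed part ⇒ clear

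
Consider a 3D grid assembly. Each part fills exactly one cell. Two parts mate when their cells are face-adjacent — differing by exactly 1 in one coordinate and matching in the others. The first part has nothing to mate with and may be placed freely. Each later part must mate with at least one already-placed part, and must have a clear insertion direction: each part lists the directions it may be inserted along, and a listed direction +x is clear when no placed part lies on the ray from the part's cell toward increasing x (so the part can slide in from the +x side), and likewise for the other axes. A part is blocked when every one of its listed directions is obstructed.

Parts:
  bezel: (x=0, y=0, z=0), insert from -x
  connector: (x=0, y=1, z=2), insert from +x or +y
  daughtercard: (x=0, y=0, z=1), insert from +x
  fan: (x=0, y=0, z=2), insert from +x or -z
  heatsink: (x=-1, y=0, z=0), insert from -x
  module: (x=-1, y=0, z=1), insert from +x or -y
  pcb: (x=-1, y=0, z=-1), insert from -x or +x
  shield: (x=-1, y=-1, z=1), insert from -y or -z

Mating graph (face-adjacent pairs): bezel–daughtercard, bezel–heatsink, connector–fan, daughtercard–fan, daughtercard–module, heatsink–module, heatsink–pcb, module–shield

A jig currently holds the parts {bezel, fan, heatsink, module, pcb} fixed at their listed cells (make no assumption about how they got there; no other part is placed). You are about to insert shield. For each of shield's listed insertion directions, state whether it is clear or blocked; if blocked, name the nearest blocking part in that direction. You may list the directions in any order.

-y: clear; -z: clear

-y: ray from shield(-1, -1, 1) has no placed part ⇒ clear
-z: ray from shield(-1, -1, 1) has no placed part ⇒ clear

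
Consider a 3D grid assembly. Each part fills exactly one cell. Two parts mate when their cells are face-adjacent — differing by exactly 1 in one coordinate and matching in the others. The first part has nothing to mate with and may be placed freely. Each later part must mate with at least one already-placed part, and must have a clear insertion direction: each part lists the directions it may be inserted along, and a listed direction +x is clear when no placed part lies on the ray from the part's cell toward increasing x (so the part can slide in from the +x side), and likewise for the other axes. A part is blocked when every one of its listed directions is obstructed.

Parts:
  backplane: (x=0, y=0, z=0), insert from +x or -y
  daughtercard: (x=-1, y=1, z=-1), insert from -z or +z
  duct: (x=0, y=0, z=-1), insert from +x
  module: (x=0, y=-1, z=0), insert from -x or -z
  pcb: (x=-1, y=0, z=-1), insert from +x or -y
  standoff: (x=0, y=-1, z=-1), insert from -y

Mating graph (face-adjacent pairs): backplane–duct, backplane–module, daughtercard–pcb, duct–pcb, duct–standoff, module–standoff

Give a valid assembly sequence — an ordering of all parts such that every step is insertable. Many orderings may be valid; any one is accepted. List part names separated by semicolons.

daughtercard; pcb; duct; standoff; backplane; module

1. daughtercard@(-1, 1, -1) [-z clear] — {daughtercard}
2. pcb@(-1, 0, -1) [+x clear] — {daughtercard, pcb}
3. duct@(0, 0, -1) [+x clear] — {daughtercard, duct, pcb}
4. standoff@(0, -1, -1) [-y clear] — {daughtercard, duct, pcb, standoff}
5. backplane@(0, 0, 0) [+x clear] — {backplane, daughtercard, duct, pcb, standoff}
6. module@(0, -1, 0) [-x clear] — {backplane, daughtercard, duct, module, pcb, standoff}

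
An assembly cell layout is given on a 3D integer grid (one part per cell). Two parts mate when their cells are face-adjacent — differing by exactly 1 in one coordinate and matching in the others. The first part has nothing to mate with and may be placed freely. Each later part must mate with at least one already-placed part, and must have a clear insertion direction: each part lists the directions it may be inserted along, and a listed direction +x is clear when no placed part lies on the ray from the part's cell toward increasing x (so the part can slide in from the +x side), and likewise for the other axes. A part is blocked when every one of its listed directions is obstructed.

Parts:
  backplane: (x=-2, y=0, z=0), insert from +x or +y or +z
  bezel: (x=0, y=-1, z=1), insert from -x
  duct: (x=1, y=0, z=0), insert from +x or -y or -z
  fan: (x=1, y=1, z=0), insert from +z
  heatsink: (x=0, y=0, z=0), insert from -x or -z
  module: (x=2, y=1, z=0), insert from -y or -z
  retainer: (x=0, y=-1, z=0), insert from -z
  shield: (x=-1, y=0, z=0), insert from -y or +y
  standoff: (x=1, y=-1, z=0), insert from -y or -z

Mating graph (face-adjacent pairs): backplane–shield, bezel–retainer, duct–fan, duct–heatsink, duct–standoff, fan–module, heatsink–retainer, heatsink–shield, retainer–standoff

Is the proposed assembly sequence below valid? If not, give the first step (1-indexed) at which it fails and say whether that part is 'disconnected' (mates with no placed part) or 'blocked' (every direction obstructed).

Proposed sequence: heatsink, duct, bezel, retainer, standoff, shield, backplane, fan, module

1. heatsink@(0, 0, 0) [-x clear] — {heatsink}
2. duct@(1, 0, 0) [+x clear] — {duct, heatsink}
3. bezel@(0, -1, 1) — no placed neighbour ⇒ disconnected

Invalid at step 3 (disconnected)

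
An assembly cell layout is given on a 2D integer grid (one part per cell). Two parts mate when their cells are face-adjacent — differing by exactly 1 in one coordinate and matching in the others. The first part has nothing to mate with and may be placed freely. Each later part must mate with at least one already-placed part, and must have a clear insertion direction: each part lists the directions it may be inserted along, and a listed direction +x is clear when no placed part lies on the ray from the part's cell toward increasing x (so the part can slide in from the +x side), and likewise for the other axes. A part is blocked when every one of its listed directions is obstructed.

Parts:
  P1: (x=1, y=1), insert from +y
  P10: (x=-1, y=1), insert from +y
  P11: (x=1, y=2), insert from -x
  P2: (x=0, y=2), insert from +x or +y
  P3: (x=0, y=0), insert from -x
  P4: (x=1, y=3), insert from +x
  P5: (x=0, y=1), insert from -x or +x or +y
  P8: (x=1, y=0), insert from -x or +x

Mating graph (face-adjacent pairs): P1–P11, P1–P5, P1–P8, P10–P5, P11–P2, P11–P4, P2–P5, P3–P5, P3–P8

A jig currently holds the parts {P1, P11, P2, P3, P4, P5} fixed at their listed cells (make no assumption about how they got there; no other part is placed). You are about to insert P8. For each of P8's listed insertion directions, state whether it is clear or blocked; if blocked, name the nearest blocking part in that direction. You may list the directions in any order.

-x: nearest on ray is P3@(0, 0) ⇒ blocked
+x: ray from P8(1, 0) has no placed part ⇒ clear

+x: clear; -x: blocked by P3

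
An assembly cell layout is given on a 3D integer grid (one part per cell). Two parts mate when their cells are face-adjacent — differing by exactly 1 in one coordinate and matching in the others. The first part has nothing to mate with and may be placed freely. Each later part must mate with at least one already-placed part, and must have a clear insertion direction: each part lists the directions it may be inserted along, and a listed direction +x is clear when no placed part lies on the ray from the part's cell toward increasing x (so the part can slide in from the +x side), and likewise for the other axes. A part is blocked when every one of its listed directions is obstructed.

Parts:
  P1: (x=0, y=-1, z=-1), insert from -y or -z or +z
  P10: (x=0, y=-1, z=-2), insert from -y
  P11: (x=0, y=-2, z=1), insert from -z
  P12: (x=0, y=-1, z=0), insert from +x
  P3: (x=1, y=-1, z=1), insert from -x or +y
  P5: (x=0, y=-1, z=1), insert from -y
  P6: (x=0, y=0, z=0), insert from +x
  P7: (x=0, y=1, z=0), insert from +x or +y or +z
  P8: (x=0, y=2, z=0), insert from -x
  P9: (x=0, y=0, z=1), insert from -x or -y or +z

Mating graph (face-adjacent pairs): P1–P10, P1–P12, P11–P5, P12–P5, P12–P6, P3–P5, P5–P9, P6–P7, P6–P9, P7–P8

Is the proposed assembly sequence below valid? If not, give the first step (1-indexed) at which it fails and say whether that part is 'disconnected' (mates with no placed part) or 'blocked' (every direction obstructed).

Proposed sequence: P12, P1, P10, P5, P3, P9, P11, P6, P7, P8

Valid

1. P12@(0, -1, 0) [+x clear] — {P12}
2. P1@(0, -1, -1) [-y clear] — {P1, P12}
3. P10@(0, -1, -2) [-y clear] — {P1, P10, P12}
4. P5@(0, -1, 1) [-y clear] — {P1, P10, P12, P5}
5. P3@(1, -1, 1) [+y clear] — {P1, P10, P12, P3, P5}
6. P9@(0, 0, 1) [-x clear] — {P1, P10, P12, P3, P5, P9}
7. P11@(0, -2, 1) [-z clear] — {P1, P10, P11, P12, P3, P5, P9}
8. P6@(0, 0, 0) [+x clear] — {P1, P10, P11, P12, P3, P5, P6, P9}
9. P7@(0, 1, 0) [+x clear] — {P1, P10, P11, P12, P3, P5, P6, P7, P9}
10. P8@(0, 2, 0) [-x clear] — {P1, P10, P11, P12, P3, P5, P6, P7, P8, P9}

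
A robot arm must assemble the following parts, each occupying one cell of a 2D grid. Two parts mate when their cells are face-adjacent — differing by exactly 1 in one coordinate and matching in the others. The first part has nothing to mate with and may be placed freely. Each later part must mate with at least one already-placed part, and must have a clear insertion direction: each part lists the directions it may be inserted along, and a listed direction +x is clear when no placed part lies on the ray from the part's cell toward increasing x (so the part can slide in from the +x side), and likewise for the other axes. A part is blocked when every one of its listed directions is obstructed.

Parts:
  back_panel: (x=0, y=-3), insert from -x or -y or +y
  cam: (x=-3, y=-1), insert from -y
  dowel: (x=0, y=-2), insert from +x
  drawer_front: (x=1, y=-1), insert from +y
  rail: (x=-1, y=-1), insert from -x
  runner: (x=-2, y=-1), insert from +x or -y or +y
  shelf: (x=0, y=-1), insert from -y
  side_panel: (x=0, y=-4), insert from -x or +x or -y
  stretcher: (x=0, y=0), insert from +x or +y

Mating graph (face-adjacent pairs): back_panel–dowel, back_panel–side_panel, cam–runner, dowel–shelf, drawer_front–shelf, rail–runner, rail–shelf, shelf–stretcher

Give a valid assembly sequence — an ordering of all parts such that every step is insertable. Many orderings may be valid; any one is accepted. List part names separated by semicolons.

1. shelf@(0, -1) [-y clear] — {shelf}
2. drawer_front@(1, -1) [+y clear] — {drawer_front, shelf}
3. dowel@(0, -2) [+x clear] — {dowel, drawer_front, shelf}
4. back_panel@(0, -3) [-x clear] — {back_panel, dowel, drawer_front, shelf}
5. side_panel@(0, -4) [-x clear] — {back_panel, dowel, drawer_front, shelf, side_panel}
6. rail@(-1, -1) [-x clear] — {back_panel, dowel, drawer_front, rail, shelf, side_panel}
7. runner@(-2, -1) [-y clear] — {back_panel, dowel, drawer_front, rail, runner, shelf, side_panel}
8. cam@(-3, -1) [-y clear] — {back_panel, cam, dowel, drawer_front, rail, runner, shelf, side_panel}
9. stretcher@(0, 0) [+x clear] — {back_panel, cam, dowel, drawer_front, rail, runner, shelf, side_panel, stretcher}

shelf; drawer_front; dowel; back_panel; side_panel; rail; runner; cam; stretcher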